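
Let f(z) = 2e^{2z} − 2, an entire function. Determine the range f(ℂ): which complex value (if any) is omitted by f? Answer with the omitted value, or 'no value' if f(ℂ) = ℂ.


Little Picard bounds the complement of f(ℂ) to at most one point.
e^{2z} is never zero on ℂ, so 2·e^{2z} takes every value in ℂ ∖ {0}. Adding -2 shifts the range to ℂ ∖ {-2}. Thus f omits exactly the value -2.

Omitted value: -2.


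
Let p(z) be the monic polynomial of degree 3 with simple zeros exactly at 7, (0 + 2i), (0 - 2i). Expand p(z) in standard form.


The polynomial is p(z) = ∏_{α ∈ S} (z − α), where S = {7, (0 + 2i), (0 - 2i)}.
Expanding the product yields: p(z) = z^3 -7·z^2 + 4·z -28.
Note conjugate pairs combine to real quadratics: (z − (0+2i))(z − (0−2i)) = z² + 4.
The resulting polynomial has degree 3 and real coefficients as required.

p(z) = z^3 -7·z^2 + 4·z -28.


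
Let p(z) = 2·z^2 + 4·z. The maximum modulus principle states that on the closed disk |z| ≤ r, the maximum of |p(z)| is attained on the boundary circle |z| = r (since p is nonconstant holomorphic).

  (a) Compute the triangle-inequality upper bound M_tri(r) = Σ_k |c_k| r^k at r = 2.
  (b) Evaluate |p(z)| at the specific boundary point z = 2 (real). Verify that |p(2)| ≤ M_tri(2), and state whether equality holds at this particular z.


Coefficients: c_0 = 0, c_1 = 4, c_2 = 2. Radius r = 2.
Part (a). Triangle bound: M_tri(r) = Σ_k |c_k| r^k
  = |0|·2^0 + |4|·2^1 + |2|·2^2
  = 0 + 8 + 8 = 16.
This bounds M(r) := max_{|z|=r} |p(z)| from above; equality holds iff all terms c_k z^k can be made to align in phase at a single z on |z|=r.
Part (b). At z = 2 (real, on the circle |z| = r):
  p(2) = (0)·2^0 + (4)·2^1 + (2)·2^2 = 16.
  |p(2)| = 16.
Since all nonzero coefficients share the same sign, |p(2)| = 16 = M_tri(2); the triangle bound is attained at z = 2, so in fact M(r) = 16.

M_tri(2) = 16; |p(2)| = 16; equality at z=2: yes.


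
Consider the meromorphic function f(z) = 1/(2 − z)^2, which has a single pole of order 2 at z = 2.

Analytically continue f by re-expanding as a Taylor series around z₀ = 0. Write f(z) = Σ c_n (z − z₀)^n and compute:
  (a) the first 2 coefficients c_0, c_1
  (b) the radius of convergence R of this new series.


Let w = z − z₀, so z = z₀ + w.
Then 2 − z = 2 − (z₀ + w) = (2 − z₀) − w = 2 − w.
f(z) = 1/(2 − w)^2 = (1/(2)^2) · (1 − w/(2))^{−2}.
By the binomial series (1−u)^{−2} = Σ_{n≥0} C(n+1, 1) u^n for |u|<1, with u = w/(2):
  c_n = C(n+1, 1) / (2)^(n+2).
  c_0 = 1/(2)^2 = 1/4.
  c_1 = 2/(2)^3 = 1/4.
The series is valid for |w/d| < 1, i.e. |z − z₀| < |d|.
Radius of convergence: R = |2 − z₀| = |2| = 2 (distance from z₀ to the singularity z = 2).

c_0 = 1/4, c_1 = 1/4; R = 2.


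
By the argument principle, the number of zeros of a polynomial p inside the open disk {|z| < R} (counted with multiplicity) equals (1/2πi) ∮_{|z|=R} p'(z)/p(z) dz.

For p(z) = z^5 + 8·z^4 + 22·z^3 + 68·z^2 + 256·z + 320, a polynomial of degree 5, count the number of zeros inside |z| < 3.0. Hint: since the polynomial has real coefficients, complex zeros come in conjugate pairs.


The zeros of p are: -2, -4, (1 + 3i), (1 - 3i), -4.
Their magnitudes are: 2, 4, 3.162, 3.162, 4.
Zeros with |z| < R = 3.0: -2.
Count = 1.
By the argument principle, (1/2πi) ∮_{|z|=R} p'(z)/p(z) dz equals exactly this count.

Number of zeros inside |z| < 3.0: 1.


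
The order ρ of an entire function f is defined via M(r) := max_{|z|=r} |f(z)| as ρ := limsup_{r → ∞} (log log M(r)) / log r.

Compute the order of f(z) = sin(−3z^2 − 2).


Write sin(w) = (e^{iw} ± e^{−iw})/(2 or 2i), so |sin(w)| ≤ e^{|w|}. With w = −3z^2 − 2, |w| ≤ 3r^2 + 2 on |z|=r, giving M(r) ≤ e^{3r^2 + 2} and ρ ≤ 2. For the lower bound, choose z on |z|=r with -3z^2 purely imaginary of modulus 3r^2; then |sin(−3z^2 − 2)| grows like e^{3r^2}/2, so ρ ≥ 2. Hence ρ = 2.
Therefore ρ = 2.

Order ρ = 2.


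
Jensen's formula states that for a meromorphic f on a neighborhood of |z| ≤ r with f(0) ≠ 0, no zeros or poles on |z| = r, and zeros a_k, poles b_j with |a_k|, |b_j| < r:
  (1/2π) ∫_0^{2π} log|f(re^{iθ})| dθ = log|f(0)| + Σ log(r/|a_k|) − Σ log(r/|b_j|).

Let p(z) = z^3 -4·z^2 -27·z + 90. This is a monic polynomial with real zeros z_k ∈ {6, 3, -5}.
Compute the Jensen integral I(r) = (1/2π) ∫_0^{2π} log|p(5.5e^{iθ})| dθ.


Zeros: -5, 3, 6; r = 5.5.
Inside |z| < r: -5, 3. Outside (|z| ≥ r): 6.
p(0) = 90, so log|p(0)| = log(90) = 4.4998.
Apply Jensen: I(r) = log|p(0)| + Σ_k log(r/|z_k|), summed over zeros inside |z| < r.
  log(r/|z_k|) for z_k = 3: log(5.5/3) = 0.6061
  log(r/|z_k|) for z_k = -5: log(5.5/5) = 0.0953
  Outside zeros (6) contribute nothing to the Jensen sum.
Sum over inside zeros: 0.7014.
I(r) = log|p(0)| + (inside sum) = 4.4998 + 0.7014 = 5.2013.
Note: since some zeros are outside |z| ≤ r, the simplified n·log(r) form does NOT apply — only the inside zeros contribute.

I(r) ≈ 5.2013.


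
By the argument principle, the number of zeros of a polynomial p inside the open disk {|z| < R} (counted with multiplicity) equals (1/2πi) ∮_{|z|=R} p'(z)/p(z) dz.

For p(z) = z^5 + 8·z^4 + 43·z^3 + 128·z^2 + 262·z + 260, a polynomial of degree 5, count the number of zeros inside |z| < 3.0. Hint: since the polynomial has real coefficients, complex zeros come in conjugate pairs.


The zeros of p are: (-1 + 3i), (-1 - 3i), -2, (-2 + 3i), (-2 - 3i).
Their magnitudes are: 3.162, 3.162, 2, 3.606, 3.606.
Zeros with |z| < R = 3.0: -2.
Count = 1.
By the argument principle, (1/2πi) ∮_{|z|=R} p'(z)/p(z) dz equals exactly this count.

Number of zeros inside |z| < 3.0: 1.


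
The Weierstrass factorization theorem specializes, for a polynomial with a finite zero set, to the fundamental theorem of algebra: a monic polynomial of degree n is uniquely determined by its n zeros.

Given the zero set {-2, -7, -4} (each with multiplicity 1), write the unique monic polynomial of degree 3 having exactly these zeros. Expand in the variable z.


The polynomial is p(z) = ∏_{α ∈ S} (z − α), where S = {-2, -7, -4}.
Expanding the product yields: p(z) = z^3 + 13·z^2 + 50·z + 56.
The resulting polynomial has degree 3 and real coefficients as required.

p(z) = z^3 + 13·z^2 + 50·z + 56.


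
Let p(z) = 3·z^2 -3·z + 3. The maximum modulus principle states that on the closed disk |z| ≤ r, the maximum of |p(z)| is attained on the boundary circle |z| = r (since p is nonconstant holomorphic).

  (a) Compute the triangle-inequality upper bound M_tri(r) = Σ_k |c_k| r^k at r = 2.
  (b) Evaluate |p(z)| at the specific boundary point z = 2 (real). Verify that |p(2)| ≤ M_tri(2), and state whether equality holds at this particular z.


Coefficients: c_0 = 3, c_1 = -3, c_2 = 3. Radius r = 2.
Part (a). Triangle bound: M_tri(r) = Σ_k |c_k| r^k
  = |3|·2^0 + |-3|·2^1 + |3|·2^2
  = 3 + 6 + 12 = 21.
This bounds M(r) := max_{|z|=r} |p(z)| from above; equality holds iff all terms c_k z^k can be made to align in phase at a single z on |z|=r.
Part (b). At z = 2 (real, on the circle |z| = r):
  p(2) = (3)·2^0 + (-3)·2^1 + (3)·2^2 = 9.
  |p(2)| = 9.
Check: |p(2)| = 9 ≤ 21 = M_tri(2). ✓ Equality does not hold at z = 2 (the coefficients have mixed signs, so the terms do not all align in phase there).

M_tri(2) = 21; |p(2)| = 9; equality at z=2: no.


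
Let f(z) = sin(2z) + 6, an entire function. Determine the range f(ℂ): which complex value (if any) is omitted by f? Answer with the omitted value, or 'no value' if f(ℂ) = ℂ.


Little Picard bounds the complement of f(ℂ) to at most one point.
sin is entire and surjective onto ℂ: for every w ∈ ℂ, sin(ζ) = w has a solution ζ ∈ ℂ (e.g., via the complex inverse arcsin). With ζ = 2z this gives z = ζ/(2). Then 1·sin(2z) takes every value in 1·ℂ = ℂ, and adding 6 is a bijection of ℂ. So f is surjective and omits no value. (Note: only on the real line is sin bounded by [−1, 1].)

Omitted value: no value.


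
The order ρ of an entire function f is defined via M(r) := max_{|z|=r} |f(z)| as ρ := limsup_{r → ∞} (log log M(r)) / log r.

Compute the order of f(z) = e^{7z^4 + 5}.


|e^{7z^4 + 5}| = e^{Re(7·z^4) + 5} ≤ e^{7|z|^4 + 5} = e^{7r^4 + 5} on |z| = r, so ρ ≤ 4. Choosing z on |z|=r so that 7·z^4 is real positive (always possible by picking arg z appropriately) gives |f(z)| = e^{7r^4 + 5}, matching the bound. The additive constant 5 does not affect log log M(r) ~ 4·log r. Hence ρ = 4.
Therefore ρ = 4.

Order ρ = 4.


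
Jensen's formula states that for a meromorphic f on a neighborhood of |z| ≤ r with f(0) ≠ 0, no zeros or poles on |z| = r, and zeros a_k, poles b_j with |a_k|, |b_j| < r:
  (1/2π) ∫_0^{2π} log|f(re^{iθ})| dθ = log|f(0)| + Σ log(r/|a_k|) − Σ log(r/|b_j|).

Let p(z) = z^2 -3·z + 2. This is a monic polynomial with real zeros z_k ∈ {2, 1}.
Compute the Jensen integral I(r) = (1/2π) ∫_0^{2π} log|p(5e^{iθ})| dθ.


Zeros: 1, 2; r = 5.
Inside |z| < r: 1, 2. Outside (|z| ≥ r): ∅.
p(0) = 2, so log|p(0)| = log(2) = 0.6931.
Apply Jensen: I(r) = log|p(0)| + Σ_k log(r/|z_k|), summed over zeros inside |z| < r.
  log(r/|z_k|) for z_k = 2: log(5/2) = 0.9163
  log(r/|z_k|) for z_k = 1: log(5/1) = 1.6094
Sum over inside zeros: 2.5257.
I(r) = log|p(0)| + (inside sum) = 0.6931 + 2.5257 = 3.2189.
Closed form (all zeros inside, monic): I(r) = n·log(r) = 2·log(5) = 3.2189. ✓

I(r) ≈ 3.2189.


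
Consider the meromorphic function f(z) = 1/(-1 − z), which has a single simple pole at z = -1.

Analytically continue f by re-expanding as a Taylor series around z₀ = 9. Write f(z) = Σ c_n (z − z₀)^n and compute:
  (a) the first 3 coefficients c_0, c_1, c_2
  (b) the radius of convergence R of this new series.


Let w = z − z₀, so z = z₀ + w.
Then -1 − z = -1 − (z₀ + w) = (-1 − z₀) − w = -10 − w.
f(z) = 1/(-10 − w) = (1/(-10)) · 1/(1 − w/(-10)) = Σ_{n≥0} w^n / (-10)^(n+1).
So c_n = 1/(-10)^(n+1):
  c_0 = 1/(-10)^1 = -1/10.
  c_1 = 1/(-10)^2 = 1/100.
  c_2 = 1/(-10)^3 = -1/1000.
The series is valid for |w/d| < 1, i.e. |z − z₀| < |d|.
Radius of convergence: R = |-1 − z₀| = |-10| = 10 (distance from z₀ to the singularity z = -1).

c_0 = -1/10, c_1 = 1/100, c_2 = -1/1000; R = 10.


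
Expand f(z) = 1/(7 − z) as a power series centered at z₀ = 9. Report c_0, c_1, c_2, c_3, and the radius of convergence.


Let w = z − z₀, so z = z₀ + w.
Then 7 − z = 7 − (z₀ + w) = (7 − z₀) − w = -2 − w.
f(z) = 1/(-2 − w) = (1/(-2)) · 1/(1 − w/(-2)) = Σ_{n≥0} w^n / (-2)^(n+1).
So c_n = 1/(-2)^(n+1):
  c_0 = 1/(-2)^1 = -1/2.
  c_1 = 1/(-2)^2 = 1/4.
  c_2 = 1/(-2)^3 = -1/8.
  c_3 = 1/(-2)^4 = 1/16.
The series is valid for |w/d| < 1, i.e. |z − z₀| < |d|.
Radius of convergence: R = |7 − z₀| = |-2| = 2 (distance from z₀ to the singularity z = 7).

c_0 = -1/2, c_1 = 1/4, c_2 = -1/8, c_3 = 1/16; R = 2.


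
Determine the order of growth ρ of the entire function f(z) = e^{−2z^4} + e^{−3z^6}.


Each summand is entire of order 4 and 6 respectively (as in the single-exponential case). The order of a sum is at most the max of the orders, so ρ ≤ 6. For the lower bound: on |z|=r choose arg z so that -3z^6 is real positive; then |e^{-3z^6}| = e^{3r^6} while |e^{-2z^4}| ≤ e^{2r^4} = o(e^{3r^6}). So |f| ≥ e^{3r^6}(1 − o(1)) and ρ ≥ 6. Hence ρ = max(4, 6) = 6.
Therefore ρ = 6.

Order ρ = 6.


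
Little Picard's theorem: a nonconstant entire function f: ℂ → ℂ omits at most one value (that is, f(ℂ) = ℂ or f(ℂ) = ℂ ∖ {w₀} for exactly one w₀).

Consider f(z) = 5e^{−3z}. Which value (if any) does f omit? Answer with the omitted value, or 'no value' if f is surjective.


Little Picard bounds the complement of f(ℂ) to at most one point.
e^{−3z} is never zero on ℂ, so 5·e^{−3z} takes every value in ℂ ∖ {0}. Adding 0 shifts the range to ℂ ∖ {0}. Thus f omits exactly the value 0.

Omitted value: 0.


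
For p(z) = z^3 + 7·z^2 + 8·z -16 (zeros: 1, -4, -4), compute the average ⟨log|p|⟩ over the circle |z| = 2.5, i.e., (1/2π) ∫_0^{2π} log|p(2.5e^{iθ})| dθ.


Zeros: -4, -4, 1; r = 2.5.
Inside |z| < r: 1. Outside (|z| ≥ r): -4, -4.
p(0) = -16, so log|p(0)| = log(16) = 2.7726.
Apply Jensen: I(r) = log|p(0)| + Σ_k log(r/|z_k|), summed over zeros inside |z| < r.
  log(r/|z_k|) for z_k = 1: log(2.5/1) = 0.9163
  Outside zeros (-4, -4) contribute nothing to the Jensen sum.
Sum over inside zeros: 0.9163.
I(r) = log|p(0)| + (inside sum) = 2.7726 + 0.9163 = 3.6889.
Note: since some zeros are outside |z| ≤ r, the simplified n·log(r) form does NOT apply — only the inside zeros contribute.

I(r) ≈ 3.6889.


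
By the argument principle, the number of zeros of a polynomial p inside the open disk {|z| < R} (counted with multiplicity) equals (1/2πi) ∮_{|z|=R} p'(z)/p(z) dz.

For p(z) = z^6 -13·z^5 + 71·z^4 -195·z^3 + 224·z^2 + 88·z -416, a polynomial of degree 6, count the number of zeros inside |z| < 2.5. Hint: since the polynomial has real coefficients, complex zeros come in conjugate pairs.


The zeros of p are: (2 + 2i), (2 - 2i), -1, 4, (3 + 2i), (3 - 2i).
Their magnitudes are: 2.828, 2.828, 1, 4, 3.606, 3.606.
Zeros with |z| < R = 2.5: -1.
Count = 1.
By the argument principle, (1/2πi) ∮_{|z|=R} p'(z)/p(z) dz equals exactly this count.

Number of zeros inside |z| < 2.5: 1.


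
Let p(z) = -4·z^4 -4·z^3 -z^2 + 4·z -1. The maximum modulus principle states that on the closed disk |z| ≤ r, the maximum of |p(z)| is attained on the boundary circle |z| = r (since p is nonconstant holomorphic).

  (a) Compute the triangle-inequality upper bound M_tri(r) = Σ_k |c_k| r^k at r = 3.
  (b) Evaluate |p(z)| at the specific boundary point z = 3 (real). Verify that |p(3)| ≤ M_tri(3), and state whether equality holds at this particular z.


Coefficients: c_0 = -1, c_1 = 4, c_2 = -1, c_3 = -4, c_4 = -4. Radius r = 3.
Part (a). Triangle bound: M_tri(r) = Σ_k |c_k| r^k
  = |-1|·3^0 + |4|·3^1 + |-1|·3^2 + |-4|·3^3 + |-4|·3^4
  = 1 + 12 + 9 + 108 + 324 = 454.
This bounds M(r) := max_{|z|=r} |p(z)| from above; equality holds iff all terms c_k z^k can be made to align in phase at a single z on |z|=r.
Part (b). At z = 3 (real, on the circle |z| = r):
  p(3) = (-1)·3^0 + (4)·3^1 + (-1)·3^2 + (-4)·3^3 + (-4)·3^4 = -430.
  |p(3)| = 430.
Check: |p(3)| = 430 ≤ 454 = M_tri(3). ✓ Equality does not hold at z = 3 (the coefficients have mixed signs, so the terms do not all align in phase there).

M_tri(3) = 454; |p(3)| = 430; equality at z=3: no.


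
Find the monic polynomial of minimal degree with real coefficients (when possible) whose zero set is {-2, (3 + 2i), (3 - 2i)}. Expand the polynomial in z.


The polynomial is p(z) = ∏_{α ∈ S} (z − α), where S = {-2, (3 + 2i), (3 - 2i)}.
Expanding the product yields: p(z) = z^3 -4·z^2 + z + 26.
Note conjugate pairs combine to real quadratics: (z − (3+2i))(z − (3−2i)) = z² − 6z + 13.
The resulting polynomial has degree 3 and real coefficients as required.

p(z) = z^3 -4·z^2 + z + 26.


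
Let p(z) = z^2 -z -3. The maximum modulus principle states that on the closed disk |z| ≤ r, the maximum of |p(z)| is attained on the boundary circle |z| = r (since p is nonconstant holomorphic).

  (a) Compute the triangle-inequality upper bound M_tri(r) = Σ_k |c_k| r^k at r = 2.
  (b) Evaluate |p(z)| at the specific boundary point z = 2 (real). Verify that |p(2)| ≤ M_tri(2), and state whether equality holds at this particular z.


Coefficients: c_0 = -3, c_1 = -1, c_2 = 1. Radius r = 2.
Part (a). Triangle bound: M_tri(r) = Σ_k |c_k| r^k
  = |-3|·2^0 + |-1|·2^1 + |1|·2^2
  = 3 + 2 + 4 = 9.
This bounds M(r) := max_{|z|=r} |p(z)| from above; equality holds iff all terms c_k z^k can be made to align in phase at a single z on |z|=r.
Part (b). At z = 2 (real, on the circle |z| = r):
  p(2) = (-3)·2^0 + (-1)·2^1 + (1)·2^2 = -1.
  |p(2)| = 1.
Check: |p(2)| = 1 ≤ 9 = M_tri(2). ✓ Equality does not hold at z = 2 (the coefficients have mixed signs, so the terms do not all align in phase there).

M_tri(2) = 9; |p(2)| = 1; equality at z=2: no.


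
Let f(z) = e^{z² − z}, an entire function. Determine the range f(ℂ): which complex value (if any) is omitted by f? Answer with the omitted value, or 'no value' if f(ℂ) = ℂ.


Little Picard bounds the complement of f(ℂ) to at most one point.
The exponent g(z) = z² − z is a nonconstant polynomial, hence surjective onto ℂ. So e^{g(z)} takes every value in {e^w : w ∈ ℂ} = ℂ ∖ {0}. Adding 0 shifts the range to ℂ ∖ {0}. f omits exactly 0.

Omitted value: 0.


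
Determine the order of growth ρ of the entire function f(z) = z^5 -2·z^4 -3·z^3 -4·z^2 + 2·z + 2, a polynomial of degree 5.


|f(z)| ≤ Σ|c_k|·r^k = O(r^5) as r → ∞. Polynomial growth is O(e^{r^ε}) for every ε > 0 (since r^5/e^{r^ε} → 0), so ρ ≤ ε for all ε > 0, i.e. ρ = 0. Every nonconstant polynomial has order 0.
Therefore ρ = 0.

Order ρ = 0.


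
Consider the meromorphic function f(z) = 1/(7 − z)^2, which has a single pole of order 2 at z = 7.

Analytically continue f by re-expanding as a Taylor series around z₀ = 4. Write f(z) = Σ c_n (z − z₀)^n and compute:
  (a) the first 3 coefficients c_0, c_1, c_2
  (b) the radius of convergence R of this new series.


Let w = z − z₀, so z = z₀ + w.
Then 7 − z = 7 − (z₀ + w) = (7 − z₀) − w = 3 − w.
f(z) = 1/(3 − w)^2 = (1/(3)^2) · (1 − w/(3))^{−2}.
By the binomial series (1−u)^{−2} = Σ_{n≥0} C(n+1, 1) u^n for |u|<1, with u = w/(3):
  c_n = C(n+1, 1) / (3)^(n+2).
  c_0 = 1/(3)^2 = 1/9.
  c_1 = 2/(3)^3 = 2/27.
  c_2 = 3/(3)^4 = 1/27.
The series is valid for |w/d| < 1, i.e. |z − z₀| < |d|.
Radius of convergence: R = |7 − z₀| = |3| = 3 (distance from z₀ to the singularity z = 7).

c_0 = 1/9, c_1 = 2/27, c_2 = 1/27; R = 3.


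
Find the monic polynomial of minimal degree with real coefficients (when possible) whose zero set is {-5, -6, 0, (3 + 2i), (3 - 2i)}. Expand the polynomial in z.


The polynomial is p(z) = ∏_{α ∈ S} (z − α), where S = {-5, -6, 0, (3 + 2i), (3 - 2i)}.
Expanding the product yields: p(z) = z^5 + 5·z^4 -23·z^3 -37·z^2 + 390·z.
Note conjugate pairs combine to real quadratics: (z − (3+2i))(z − (3−2i)) = z² − 6z + 13.
The resulting polynomial has degree 5 and real coefficients as required.

p(z) = z^5 + 5·z^4 -23·z^3 -37·z^2 + 390·z.


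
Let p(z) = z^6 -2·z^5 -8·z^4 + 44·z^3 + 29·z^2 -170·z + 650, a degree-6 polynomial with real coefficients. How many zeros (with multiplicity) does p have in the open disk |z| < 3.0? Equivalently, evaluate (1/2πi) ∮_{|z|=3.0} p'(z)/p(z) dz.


The zeros of p are: (3 + 2i), (3 - 2i), (1 + 2i), (1 - 2i), (-3 + 1i), (-3 - 1i).
Their magnitudes are: 3.606, 3.606, 2.236, 2.236, 3.162, 3.162.
Zeros with |z| < R = 3.0: (1 + 2i), (1 - 2i).
Count = 2.
By the argument principle, (1/2πi) ∮_{|z|=R} p'(z)/p(z) dz equals exactly this count.

Number of zeros inside |z| < 3.0: 2.


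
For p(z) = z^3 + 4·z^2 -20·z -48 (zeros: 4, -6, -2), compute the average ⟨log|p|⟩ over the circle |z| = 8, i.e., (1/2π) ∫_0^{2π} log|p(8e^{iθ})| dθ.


Zeros: -6, -2, 4; r = 8.
Inside |z| < r: -6, -2, 4. Outside (|z| ≥ r): ∅.
p(0) = -48, so log|p(0)| = log(48) = 3.8712.
Apply Jensen: I(r) = log|p(0)| + Σ_k log(r/|z_k|), summed over zeros inside |z| < r.
  log(r/|z_k|) for z_k = 4: log(8/4) = 0.6931
  log(r/|z_k|) for z_k = -6: log(8/6) = 0.2877
  log(r/|z_k|) for z_k = -2: log(8/2) = 1.3863
Sum over inside zeros: 2.3671.
I(r) = log|p(0)| + (inside sum) = 3.8712 + 2.3671 = 6.2383.
Closed form (all zeros inside, monic): I(r) = n·log(r) = 3·log(8) = 6.2383. ✓

I(r) ≈ 6.2383.


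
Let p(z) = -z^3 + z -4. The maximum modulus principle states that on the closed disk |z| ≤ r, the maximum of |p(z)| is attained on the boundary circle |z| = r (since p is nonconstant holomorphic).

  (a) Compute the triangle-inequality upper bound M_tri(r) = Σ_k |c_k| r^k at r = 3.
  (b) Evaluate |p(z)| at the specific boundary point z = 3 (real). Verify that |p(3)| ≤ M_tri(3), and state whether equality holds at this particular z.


Coefficients: c_0 = -4, c_1 = 1, c_2 = 0, c_3 = -1. Radius r = 3.
Part (a). Triangle bound: M_tri(r) = Σ_k |c_k| r^k
  = |-4|·3^0 + |1|·3^1 + |0|·3^2 + |-1|·3^3
  = 4 + 3 + 0 + 27 = 34.
This bounds M(r) := max_{|z|=r} |p(z)| from above; equality holds iff all terms c_k z^k can be made to align in phase at a single z on |z|=r.
Part (b). At z = 3 (real, on the circle |z| = r):
  p(3) = (-4)·3^0 + (1)·3^1 + (0)·3^2 + (-1)·3^3 = -28.
  |p(3)| = 28.
Check: |p(3)| = 28 ≤ 34 = M_tri(3). ✓ Equality does not hold at z = 3 (the coefficients have mixed signs, so the terms do not all align in phase there).

M_tri(3) = 34; |p(3)| = 28; equality at z=3: no.


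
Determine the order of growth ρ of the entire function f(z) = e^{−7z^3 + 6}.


|e^{−7z^3 + 6}| = e^{Re(-7·z^3) + 6} ≤ e^{7|z|^3 + 6} = e^{7r^3 + 6} on |z| = r, so ρ ≤ 3. Choosing z on |z|=r so that -7·z^3 is real positive (always possible by picking arg z appropriately) gives |f(z)| = e^{7r^3 + 6}, matching the bound. The additive constant 6 does not affect log log M(r) ~ 3·log r. Hence ρ = 3.
Therefore ρ = 3.

Order ρ = 3.


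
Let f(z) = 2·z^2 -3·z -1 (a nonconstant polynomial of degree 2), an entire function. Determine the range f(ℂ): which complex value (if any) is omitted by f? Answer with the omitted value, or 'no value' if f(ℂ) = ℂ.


Little Picard bounds the complement of f(ℂ) to at most one point.
For every w ∈ ℂ, the equation p(z) − w = 0 is a nonconstant polynomial in z and hence has at least one root by the fundamental theorem of algebra. So p is surjective onto ℂ, omitting no value.

Omitted value: no value.


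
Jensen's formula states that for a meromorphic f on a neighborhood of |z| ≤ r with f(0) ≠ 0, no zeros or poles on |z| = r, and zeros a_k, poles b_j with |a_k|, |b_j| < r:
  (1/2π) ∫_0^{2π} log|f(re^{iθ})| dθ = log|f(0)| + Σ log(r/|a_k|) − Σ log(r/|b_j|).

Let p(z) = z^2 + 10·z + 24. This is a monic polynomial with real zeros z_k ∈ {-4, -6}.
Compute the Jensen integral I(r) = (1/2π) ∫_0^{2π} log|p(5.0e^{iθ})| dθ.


Zeros: -6, -4; r = 5.0.
Inside |z| < r: -4. Outside (|z| ≥ r): -6.
p(0) = 24, so log|p(0)| = log(24) = 3.1781.
Apply Jensen: I(r) = log|p(0)| + Σ_k log(r/|z_k|), summed over zeros inside |z| < r.
  log(r/|z_k|) for z_k = -4: log(5.0/4) = 0.2231
  Outside zeros (-6) contribute nothing to the Jensen sum.
Sum over inside zeros: 0.2231.
I(r) = log|p(0)| + (inside sum) = 3.1781 + 0.2231 = 3.4012.
Note: since some zeros are outside |z| ≤ r, the simplified n·log(r) form does NOT apply — only the inside zeros contribute.

I(r) ≈ 3.4012.


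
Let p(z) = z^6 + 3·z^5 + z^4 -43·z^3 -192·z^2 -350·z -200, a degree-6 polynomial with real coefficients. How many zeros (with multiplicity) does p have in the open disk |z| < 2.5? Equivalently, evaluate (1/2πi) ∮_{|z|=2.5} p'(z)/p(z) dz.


The zeros of p are: 4, (-1 + 3i), (-1 - 3i), (-2 + 1i), (-2 - 1i), -1.
Their magnitudes are: 4, 3.162, 3.162, 2.236, 2.236, 1.
Zeros with |z| < R = 2.5: (-2 + 1i), (-2 - 1i), -1.
Count = 3.
By the argument principle, (1/2πi) ∮_{|z|=R} p'(z)/p(z) dz equals exactly this count.

Number of zeros inside |z| < 2.5: 3.


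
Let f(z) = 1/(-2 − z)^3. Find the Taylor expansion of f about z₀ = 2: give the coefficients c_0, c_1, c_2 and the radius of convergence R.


Let w = z − z₀, so z = z₀ + w.
Then -2 − z = -2 − (z₀ + w) = (-2 − z₀) − w = -4 − w.
f(z) = 1/(-4 − w)^3 = (1/(-4)^3) · (1 − w/(-4))^{−3}.
By the binomial series (1−u)^{−3} = Σ_{n≥0} C(n+2, 2) u^n for |u|<1, with u = w/(-4):
  c_n = C(n+2, 2) / (-4)^(n+3).
  c_0 = 1/(-4)^3 = -1/64.
  c_1 = 3/(-4)^4 = 3/256.
  c_2 = 6/(-4)^5 = -3/512.
The series is valid for |w/d| < 1, i.e. |z − z₀| < |d|.
Radius of convergence: R = |-2 − z₀| = |-4| = 4 (distance from z₀ to the singularity z = -2).

c_0 = -1/64, c_1 = 3/256, c_2 = -3/512; R = 4.


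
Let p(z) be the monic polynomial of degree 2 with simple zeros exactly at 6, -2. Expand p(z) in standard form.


The polynomial is p(z) = ∏_{α ∈ S} (z − α), where S = {6, -2}.
Expanding the product yields: p(z) = z^2 -4·z -12.
The resulting polynomial has degree 2 and real coefficients as required.

p(z) = z^2 -4·z -12.


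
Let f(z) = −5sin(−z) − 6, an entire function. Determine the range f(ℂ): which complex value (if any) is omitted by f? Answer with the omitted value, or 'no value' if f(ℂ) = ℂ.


Little Picard bounds the complement of f(ℂ) to at most one point.
sin is entire and surjective onto ℂ: for every w ∈ ℂ, sin(ζ) = w has a solution ζ ∈ ℂ (e.g., via the complex inverse arcsin). With ζ = −z this gives z = ζ/(-1). Then -5·sin(−z) takes every value in -5·ℂ = ℂ, and adding -6 is a bijection of ℂ. So f is surjective and omits no value. (Note: only on the real line is sin bounded by [−1, 1].)

Omitted value: no value.


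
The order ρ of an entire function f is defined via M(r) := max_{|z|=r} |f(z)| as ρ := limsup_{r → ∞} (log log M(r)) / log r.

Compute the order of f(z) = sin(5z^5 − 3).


Write sin(w) = (e^{iw} ± e^{−iw})/(2 or 2i), so |sin(w)| ≤ e^{|w|}. With w = 5z^5 − 3, |w| ≤ 5r^5 + 3 on |z|=r, giving M(r) ≤ e^{5r^5 + 3} and ρ ≤ 5. For the lower bound, choose z on |z|=r with 5z^5 purely imaginary of modulus 5r^5; then |sin(5z^5 − 3)| grows like e^{5r^5}/2, so ρ ≥ 5. Hence ρ = 5.
Therefore ρ = 5.

Order ρ = 5.


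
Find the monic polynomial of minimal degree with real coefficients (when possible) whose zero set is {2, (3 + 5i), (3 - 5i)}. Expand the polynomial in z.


The polynomial is p(z) = ∏_{α ∈ S} (z − α), where S = {2, (3 + 5i), (3 - 5i)}.
Expanding the product yields: p(z) = z^3 -8·z^2 + 46·z -68.
Note conjugate pairs combine to real quadratics: (z − (3+5i))(z − (3−5i)) = z² − 6z + 34.
The resulting polynomial has degree 3 and real coefficients as required.

p(z) = z^3 -8·z^2 + 46·z -68.


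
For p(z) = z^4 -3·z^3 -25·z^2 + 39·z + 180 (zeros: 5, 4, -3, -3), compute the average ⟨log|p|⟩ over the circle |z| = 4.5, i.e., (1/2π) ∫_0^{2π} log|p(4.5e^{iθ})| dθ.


Zeros: -3, -3, 4, 5; r = 4.5.
Inside |z| < r: -3, -3, 4. Outside (|z| ≥ r): 5.
p(0) = 180, so log|p(0)| = log(180) = 5.1930.
Apply Jensen: I(r) = log|p(0)| + Σ_k log(r/|z_k|), summed over zeros inside |z| < r.
  log(r/|z_k|) for z_k = 4: log(4.5/4) = 0.1178
  log(r/|z_k|) for z_k = -3: log(4.5/3) = 0.4055
  log(r/|z_k|) for z_k = -3: log(4.5/3) = 0.4055
  Outside zeros (5) contribute nothing to the Jensen sum.
Sum over inside zeros: 0.9287.
I(r) = log|p(0)| + (inside sum) = 5.1930 + 0.9287 = 6.1217.
Note: since some zeros are outside |z| ≤ r, the simplified n·log(r) form does NOT apply — only the inside zeros contribute.

I(r) ≈ 6.1217.


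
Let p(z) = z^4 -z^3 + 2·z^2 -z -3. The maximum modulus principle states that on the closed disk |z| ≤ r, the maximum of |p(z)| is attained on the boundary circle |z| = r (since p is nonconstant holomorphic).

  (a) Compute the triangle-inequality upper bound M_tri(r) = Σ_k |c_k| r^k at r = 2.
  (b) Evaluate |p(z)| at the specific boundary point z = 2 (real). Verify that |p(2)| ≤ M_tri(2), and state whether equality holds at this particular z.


Coefficients: c_0 = -3, c_1 = -1, c_2 = 2, c_3 = -1, c_4 = 1. Radius r = 2.
Part (a). Triangle bound: M_tri(r) = Σ_k |c_k| r^k
  = |-3|·2^0 + |-1|·2^1 + |2|·2^2 + |-1|·2^3 + |1|·2^4
  = 3 + 2 + 8 + 8 + 16 = 37.
This bounds M(r) := max_{|z|=r} |p(z)| from above; equality holds iff all terms c_k z^k can be made to align in phase at a single z on |z|=r.
Part (b). At z = 2 (real, on the circle |z| = r):
  p(2) = (-3)·2^0 + (-1)·2^1 + (2)·2^2 + (-1)·2^3 + (1)·2^4 = 11.
  |p(2)| = 11.
Check: |p(2)| = 11 ≤ 37 = M_tri(2). ✓ Equality does not hold at z = 2 (the coefficients have mixed signs, so the terms do not all align in phase there).

M_tri(2) = 37; |p(2)| = 11; equality at z=2: no.


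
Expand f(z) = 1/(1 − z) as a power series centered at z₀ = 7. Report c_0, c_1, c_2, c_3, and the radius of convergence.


Let w = z − z₀, so z = z₀ + w.
Then 1 − z = 1 − (z₀ + w) = (1 − z₀) − w = -6 − w.
f(z) = 1/(-6 − w) = (1/(-6)) · 1/(1 − w/(-6)) = Σ_{n≥0} w^n / (-6)^(n+1).
So c_n = 1/(-6)^(n+1):
  c_0 = 1/(-6)^1 = -1/6.
  c_1 = 1/(-6)^2 = 1/36.
  c_2 = 1/(-6)^3 = -1/216.
  c_3 = 1/(-6)^4 = 1/1296.
The series is valid for |w/d| < 1, i.e. |z − z₀| < |d|.
Radius of convergence: R = |1 − z₀| = |-6| = 6 (distance from z₀ to the singularity z = 1).

c_0 = -1/6, c_1 = 1/36, c_2 = -1/216, c_3 = 1/1296; R = 6.


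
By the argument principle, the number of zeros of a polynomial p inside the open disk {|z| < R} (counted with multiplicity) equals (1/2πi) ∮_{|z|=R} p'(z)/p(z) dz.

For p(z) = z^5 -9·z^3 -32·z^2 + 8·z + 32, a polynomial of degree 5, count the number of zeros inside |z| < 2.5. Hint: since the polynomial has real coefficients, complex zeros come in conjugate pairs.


The zeros of p are: -1, 1, (-2 + 2i), (-2 - 2i), 4.
Their magnitudes are: 1, 1, 2.828, 2.828, 4.
Zeros with |z| < R = 2.5: -1, 1.
Count = 2.
By the argument principle, (1/2πi) ∮_{|z|=R} p'(z)/p(z) dz equals exactly this count.

Number of zeros inside |z| < 2.5: 2.


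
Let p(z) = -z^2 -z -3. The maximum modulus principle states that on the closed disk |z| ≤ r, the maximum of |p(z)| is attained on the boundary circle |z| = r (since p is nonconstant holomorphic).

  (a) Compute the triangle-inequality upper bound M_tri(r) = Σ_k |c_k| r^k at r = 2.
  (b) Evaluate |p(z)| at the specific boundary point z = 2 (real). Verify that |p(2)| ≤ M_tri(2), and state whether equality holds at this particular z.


Coefficients: c_0 = -3, c_1 = -1, c_2 = -1. Radius r = 2.
Part (a). Triangle bound: M_tri(r) = Σ_k |c_k| r^k
  = |-3|·2^0 + |-1|·2^1 + |-1|·2^2
  = 3 + 2 + 4 = 9.
This bounds M(r) := max_{|z|=r} |p(z)| from above; equality holds iff all terms c_k z^k can be made to align in phase at a single z on |z|=r.
Part (b). At z = 2 (real, on the circle |z| = r):
  p(2) = (-3)·2^0 + (-1)·2^1 + (-1)·2^2 = -9.
  |p(2)| = 9.
Since all nonzero coefficients share the same sign, |p(2)| = 9 = M_tri(2); the triangle bound is attained at z = 2, so in fact M(r) = 9.

M_tri(2) = 9; |p(2)| = 9; equality at z=2: yes.


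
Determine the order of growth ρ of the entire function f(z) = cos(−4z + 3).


cos(w) is a linear combination of e^{iw} and e^{−iw} (or e^w, e^{−w} in the hyperbolic case), so |cos(w)| ≤ e^{|w|}. With w = −4z + 3, |w| ≤ 4|z| + 3 = 4r + 3 on |z| = r, giving M(r) ≤ e^{4r + 3}, so ρ ≤ 1. On a suitable ray (z = it for sin/cos; z = t for sinh/cosh, t real → ∞), |cos(−4z + 3)| grows like e^{4|t|}/2, so ρ ≥ 1. Hence ρ = 1.
Therefore ρ = 1.

Order ρ = 1.


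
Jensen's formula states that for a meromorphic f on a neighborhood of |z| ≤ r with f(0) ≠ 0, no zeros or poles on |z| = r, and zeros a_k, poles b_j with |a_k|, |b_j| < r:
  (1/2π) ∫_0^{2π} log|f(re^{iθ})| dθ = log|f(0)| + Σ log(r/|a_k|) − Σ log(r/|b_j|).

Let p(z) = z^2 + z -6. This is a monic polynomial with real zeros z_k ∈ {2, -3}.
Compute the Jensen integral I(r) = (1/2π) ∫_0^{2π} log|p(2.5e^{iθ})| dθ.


Zeros: -3, 2; r = 2.5.
Inside |z| < r: 2. Outside (|z| ≥ r): -3.
p(0) = -6, so log|p(0)| = log(6) = 1.7918.
Apply Jensen: I(r) = log|p(0)| + Σ_k log(r/|z_k|), summed over zeros inside |z| < r.
  log(r/|z_k|) for z_k = 2: log(2.5/2) = 0.2231
  Outside zeros (-3) contribute nothing to the Jensen sum.
Sum over inside zeros: 0.2231.
I(r) = log|p(0)| + (inside sum) = 1.7918 + 0.2231 = 2.0149.
Note: since some zeros are outside |z| ≤ r, the simplified n·log(r) form does NOT apply — only the inside zeros contribute.

I(r) ≈ 2.0149.


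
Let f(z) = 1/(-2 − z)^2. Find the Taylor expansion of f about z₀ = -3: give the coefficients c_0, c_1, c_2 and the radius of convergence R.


Let w = z − z₀, so z = z₀ + w.
Then -2 − z = -2 − (z₀ + w) = (-2 − z₀) − w = 1 − w.
f(z) = 1/(1 − w)^2 = (1/(1)^2) · (1 − w/(1))^{−2}.
By the binomial series (1−u)^{−2} = Σ_{n≥0} C(n+1, 1) u^n for |u|<1, with u = w/(1):
  c_n = C(n+1, 1) / (1)^(n+2).
  c_0 = 1/(1)^2 = 1.
  c_1 = 2/(1)^3 = 2.
  c_2 = 3/(1)^4 = 3.
The series is valid for |w/d| < 1, i.e. |z − z₀| < |d|.
Radius of convergence: R = |-2 − z₀| = |1| = 1 (distance from z₀ to the singularity z = -2).

c_0 = 1, c_1 = 2, c_2 = 3; R = 1.


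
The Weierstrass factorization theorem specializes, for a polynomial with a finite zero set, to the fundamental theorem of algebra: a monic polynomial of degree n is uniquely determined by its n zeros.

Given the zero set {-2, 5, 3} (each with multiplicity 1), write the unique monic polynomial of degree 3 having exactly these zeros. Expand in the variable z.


The polynomial is p(z) = ∏_{α ∈ S} (z − α), where S = {-2, 5, 3}.
Expanding the product yields: p(z) = z^3 -6·z^2 -z + 30.
The resulting polynomial has degree 3 and real coefficients as required.

p(z) = z^3 -6·z^2 -z + 30.


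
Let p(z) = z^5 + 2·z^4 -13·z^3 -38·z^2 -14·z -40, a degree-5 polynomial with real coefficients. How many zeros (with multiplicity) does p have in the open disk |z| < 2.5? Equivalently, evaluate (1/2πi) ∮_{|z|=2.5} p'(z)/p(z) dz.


The zeros of p are: 4, (0 + 1i), (0 - 1i), (-3 + 1i), (-3 - 1i).
Their magnitudes are: 4, 1, 1, 3.162, 3.162.
Zeros with |z| < R = 2.5: (0 + 1i), (0 - 1i).
Count = 2.
By the argument principle, (1/2πi) ∮_{|z|=R} p'(z)/p(z) dz equals exactly this count.

Number of zeros inside |z| < 2.5: 2.


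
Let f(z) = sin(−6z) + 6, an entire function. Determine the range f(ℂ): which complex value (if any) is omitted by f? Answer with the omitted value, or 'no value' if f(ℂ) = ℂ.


Little Picard bounds the complement of f(ℂ) to at most one point.
sin is entire and surjective onto ℂ: for every w ∈ ℂ, sin(ζ) = w has a solution ζ ∈ ℂ (e.g., via the complex inverse arcsin). With ζ = −6z this gives z = ζ/(-6). Then 1·sin(−6z) takes every value in 1·ℂ = ℂ, and adding 6 is a bijection of ℂ. So f is surjective and omits no value. (Note: only on the real line is sin bounded by [−1, 1].)

Omitted value: no value.


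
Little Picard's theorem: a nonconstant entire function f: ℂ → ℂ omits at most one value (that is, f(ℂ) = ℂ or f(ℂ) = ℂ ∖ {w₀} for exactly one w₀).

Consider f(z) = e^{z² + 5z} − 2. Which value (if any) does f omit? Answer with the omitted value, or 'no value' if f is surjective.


Little Picard bounds the complement of f(ℂ) to at most one point.
The exponent g(z) = z² + 5z is a nonconstant polynomial, hence surjective onto ℂ. So e^{g(z)} takes every value in {e^w : w ∈ ℂ} = ℂ ∖ {0}. Adding -2 shifts the range to ℂ ∖ {-2}. f omits exactly -2.

Omitted value: -2.


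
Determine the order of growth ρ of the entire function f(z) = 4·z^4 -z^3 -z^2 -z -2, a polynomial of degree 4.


|f(z)| ≤ Σ|c_k|·r^k = O(r^4) as r → ∞. Polynomial growth is O(e^{r^ε}) for every ε > 0 (since r^4/e^{r^ε} → 0), so ρ ≤ ε for all ε > 0, i.e. ρ = 0. Every nonconstant polynomial has order 0.
Therefore ρ = 0.

Order ρ = 0.


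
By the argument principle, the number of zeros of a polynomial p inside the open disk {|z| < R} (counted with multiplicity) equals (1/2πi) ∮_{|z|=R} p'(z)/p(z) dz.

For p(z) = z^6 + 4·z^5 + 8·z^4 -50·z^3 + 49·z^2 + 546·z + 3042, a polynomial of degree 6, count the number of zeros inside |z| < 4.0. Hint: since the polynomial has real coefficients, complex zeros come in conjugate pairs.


The zeros of p are: (-3 + 3i), (-3 - 3i), (-2 + 3i), (-2 - 3i), (3 + 2i), (3 - 2i).
Their magnitudes are: 4.243, 4.243, 3.606, 3.606, 3.606, 3.606.
Zeros with |z| < R = 4.0: (-2 + 3i), (-2 - 3i), (3 + 2i), (3 - 2i).
Count = 4.
By the argument principle, (1/2πi) ∮_{|z|=R} p'(z)/p(z) dz equals exactly this count.

Number of zeros inside |z| < 4.0: 4.


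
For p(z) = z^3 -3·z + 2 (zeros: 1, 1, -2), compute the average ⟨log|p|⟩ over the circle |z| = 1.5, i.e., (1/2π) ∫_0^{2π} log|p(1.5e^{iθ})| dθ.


Zeros: -2, 1, 1; r = 1.5.
Inside |z| < r: 1, 1. Outside (|z| ≥ r): -2.
p(0) = 2, so log|p(0)| = log(2) = 0.6931.
Apply Jensen: I(r) = log|p(0)| + Σ_k log(r/|z_k|), summed over zeros inside |z| < r.
  log(r/|z_k|) for z_k = 1: log(1.5/1) = 0.4055
  log(r/|z_k|) for z_k = 1: log(1.5/1) = 0.4055
  Outside zeros (-2) contribute nothing to the Jensen sum.
Sum over inside zeros: 0.8109.
I(r) = log|p(0)| + (inside sum) = 0.6931 + 0.8109 = 1.5041.
Note: since some zeros are outside |z| ≤ r, the simplified n·log(r) form does NOT apply — only the inside zeros contribute.

I(r) ≈ 1.5041.


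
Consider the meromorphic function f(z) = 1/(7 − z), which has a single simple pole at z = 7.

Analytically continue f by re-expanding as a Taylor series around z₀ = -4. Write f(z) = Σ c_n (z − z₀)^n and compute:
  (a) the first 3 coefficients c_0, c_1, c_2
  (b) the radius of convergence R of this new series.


Let w = z − z₀, so z = z₀ + w.
Then 7 − z = 7 − (z₀ + w) = (7 − z₀) − w = 11 − w.
f(z) = 1/(11 − w) = (1/(11)) · 1/(1 − w/(11)) = Σ_{n≥0} w^n / (11)^(n+1).
So c_n = 1/(11)^(n+1):
  c_0 = 1/(11)^1 = 1/11.
  c_1 = 1/(11)^2 = 1/121.
  c_2 = 1/(11)^3 = 1/1331.
The series is valid for |w/d| < 1, i.e. |z − z₀| < |d|.
Radius of convergence: R = |7 − z₀| = |11| = 11 (distance from z₀ to the singularity z = 7).

c_0 = 1/11, c_1 = 1/121, c_2 = 1/1331; R = 11.


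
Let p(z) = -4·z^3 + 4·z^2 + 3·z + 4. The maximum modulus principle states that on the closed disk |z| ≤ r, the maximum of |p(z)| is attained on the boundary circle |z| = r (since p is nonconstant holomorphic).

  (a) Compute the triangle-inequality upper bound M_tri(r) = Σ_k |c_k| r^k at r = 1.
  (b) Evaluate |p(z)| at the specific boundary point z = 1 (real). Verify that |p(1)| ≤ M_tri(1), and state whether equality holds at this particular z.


Coefficients: c_0 = 4, c_1 = 3, c_2 = 4, c_3 = -4. Radius r = 1.
Part (a). Triangle bound: M_tri(r) = Σ_k |c_k| r^k
  = |4|·1^0 + |3|·1^1 + |4|·1^2 + |-4|·1^3
  = 4 + 3 + 4 + 4 = 15.
This bounds M(r) := max_{|z|=r} |p(z)| from above; equality holds iff all terms c_k z^k can be made to align in phase at a single z on |z|=r.
Part (b). At z = 1 (real, on the circle |z| = r):
  p(1) = (4)·1^0 + (3)·1^1 + (4)·1^2 + (-4)·1^3 = 7.
  |p(1)| = 7.
Check: |p(1)| = 7 ≤ 15 = M_tri(1). ✓ Equality does not hold at z = 1 (the coefficients have mixed signs, so the terms do not all align in phase there).

M_tri(1) = 15; |p(1)| = 7; equality at z=1: no.


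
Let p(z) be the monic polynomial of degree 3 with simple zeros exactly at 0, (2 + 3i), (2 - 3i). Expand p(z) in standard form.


The polynomial is p(z) = ∏_{α ∈ S} (z − α), where S = {0, (2 + 3i), (2 - 3i)}.
Expanding the product yields: p(z) = z^3 -4·z^2 + 13·z.
Note conjugate pairs combine to real quadratics: (z − (2+3i))(z − (2−3i)) = z² − 4z + 13.
The resulting polynomial has degree 3 and real coefficients as required.

p(z) = z^3 -4·z^2 + 13·z.


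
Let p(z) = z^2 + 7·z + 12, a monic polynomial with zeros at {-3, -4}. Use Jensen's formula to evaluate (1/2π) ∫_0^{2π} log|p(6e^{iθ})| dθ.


Zeros: -4, -3; r = 6.
Inside |z| < r: -4, -3. Outside (|z| ≥ r): ∅.
p(0) = 12, so log|p(0)| = log(12) = 2.4849.
Apply Jensen: I(r) = log|p(0)| + Σ_k log(r/|z_k|), summed over zeros inside |z| < r.
  log(r/|z_k|) for z_k = -3: log(6/3) = 0.6931
  log(r/|z_k|) for z_k = -4: log(6/4) = 0.4055
Sum over inside zeros: 1.0986.
I(r) = log|p(0)| + (inside sum) = 2.4849 + 1.0986 = 3.5835.
Closed form (all zeros inside, monic): I(r) = n·log(r) = 2·log(6) = 3.5835. ✓

I(r) ≈ 3.5835.


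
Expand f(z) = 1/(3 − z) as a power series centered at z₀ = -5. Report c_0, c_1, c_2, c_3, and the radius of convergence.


Let w = z − z₀, so z = z₀ + w.
Then 3 − z = 3 − (z₀ + w) = (3 − z₀) − w = 8 − w.
f(z) = 1/(8 − w) = (1/(8)) · 1/(1 − w/(8)) = Σ_{n≥0} w^n / (8)^(n+1).
So c_n = 1/(8)^(n+1):
  c_0 = 1/(8)^1 = 1/8.
  c_1 = 1/(8)^2 = 1/64.
  c_2 = 1/(8)^3 = 1/512.
  c_3 = 1/(8)^4 = 1/4096.
The series is valid for |w/d| < 1, i.e. |z − z₀| < |d|.
Radius of convergence: R = |3 − z₀| = |8| = 8 (distance from z₀ to the singularity z = 3).

c_0 = 1/8, c_1 = 1/64, c_2 = 1/512, c_3 = 1/4096; R = 8.
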